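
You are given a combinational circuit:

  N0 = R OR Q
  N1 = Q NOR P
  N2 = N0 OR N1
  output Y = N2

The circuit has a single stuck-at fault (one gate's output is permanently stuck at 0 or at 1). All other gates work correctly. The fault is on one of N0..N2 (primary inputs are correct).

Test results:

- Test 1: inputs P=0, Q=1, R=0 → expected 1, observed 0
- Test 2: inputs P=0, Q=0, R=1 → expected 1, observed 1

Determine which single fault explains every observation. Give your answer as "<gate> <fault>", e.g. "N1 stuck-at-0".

N0 stuck-at-0

Fault-free values for test 1 (P=0, Q=1, R=0): N0=1, N1=0, N2=1, giving Y=1. Observed 0.
Test 1: faults giving observed 0 are {N0 stuck-at-0, N2 stuck-at-0}.
Test 2 (P=0, Q=0, R=1): fault-free N0=1, N1=1, N2=1 → 1; observed 1. Eliminates N2 stuck-at-0.
Only N0 stuck-at-0 is consistent with every test.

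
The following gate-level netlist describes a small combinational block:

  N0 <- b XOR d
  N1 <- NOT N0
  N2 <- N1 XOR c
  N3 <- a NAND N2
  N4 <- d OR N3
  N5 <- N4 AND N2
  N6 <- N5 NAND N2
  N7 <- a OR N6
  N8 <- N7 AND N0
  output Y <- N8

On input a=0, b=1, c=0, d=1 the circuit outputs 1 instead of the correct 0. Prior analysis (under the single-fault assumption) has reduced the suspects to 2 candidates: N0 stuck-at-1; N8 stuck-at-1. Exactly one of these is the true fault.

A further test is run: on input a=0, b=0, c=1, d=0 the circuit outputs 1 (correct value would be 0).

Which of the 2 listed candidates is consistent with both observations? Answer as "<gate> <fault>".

N8 stuck-at-1

Evaluate each candidate on input a=0, b=0, c=1, d=0:
  N0 stuck-at-1: N0=1 [stuck-at-1], N1=0, N2=1, N3=1, N4=1, N5=1, N6=0, N7=0, N8=0 → 0 — eliminated
  N8 stuck-at-1: N0=0, N1=1, N2=0, N3=1, N4=1, N5=0, N6=1, N7=1, N8=1 [stuck-at-1] → 1 — matches
Only N8 stuck-at-1 reproduces the observed 1.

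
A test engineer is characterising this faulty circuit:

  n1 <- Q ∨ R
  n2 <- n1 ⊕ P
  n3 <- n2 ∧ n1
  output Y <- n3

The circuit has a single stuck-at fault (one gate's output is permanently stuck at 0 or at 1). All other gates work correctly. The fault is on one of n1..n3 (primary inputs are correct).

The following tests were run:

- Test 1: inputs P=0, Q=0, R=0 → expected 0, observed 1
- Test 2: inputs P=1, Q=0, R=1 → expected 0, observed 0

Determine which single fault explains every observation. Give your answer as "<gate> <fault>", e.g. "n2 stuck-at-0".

Fault-free values for test 1 (P=0, Q=0, R=0): n1=0, n2=0, n3=0, giving Y=0. Observed 1.
Test 1: faults giving observed 1 are {n1 stuck-at-1, n3 stuck-at-1}.
Test 2 (P=1, Q=0, R=1): fault-free n1=1, n2=0, n3=0 → 0; observed 0. Eliminates n3 stuck-at-1.
Only n1 stuck-at-1 is consistent with every test.

n1 stuck-at-1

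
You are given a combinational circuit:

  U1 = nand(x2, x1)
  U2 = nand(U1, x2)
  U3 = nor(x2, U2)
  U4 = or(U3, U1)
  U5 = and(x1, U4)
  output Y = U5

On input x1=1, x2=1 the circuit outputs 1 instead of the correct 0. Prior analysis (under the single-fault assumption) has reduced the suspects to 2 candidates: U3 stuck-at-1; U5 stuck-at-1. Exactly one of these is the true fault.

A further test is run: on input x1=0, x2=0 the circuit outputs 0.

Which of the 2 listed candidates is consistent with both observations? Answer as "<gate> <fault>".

Evaluate each candidate on input x1=0, x2=0:
  U3 stuck-at-1: U1=1, U2=1, U3=1 [stuck-at-1], U4=1, U5=0 → 0 — matches
  U5 stuck-at-1: U1=1, U2=1, U3=0, U4=1, U5=1 [stuck-at-1] → 1 — eliminated
Only U3 stuck-at-1 reproduces the observed 0.

U3 stuck-at-1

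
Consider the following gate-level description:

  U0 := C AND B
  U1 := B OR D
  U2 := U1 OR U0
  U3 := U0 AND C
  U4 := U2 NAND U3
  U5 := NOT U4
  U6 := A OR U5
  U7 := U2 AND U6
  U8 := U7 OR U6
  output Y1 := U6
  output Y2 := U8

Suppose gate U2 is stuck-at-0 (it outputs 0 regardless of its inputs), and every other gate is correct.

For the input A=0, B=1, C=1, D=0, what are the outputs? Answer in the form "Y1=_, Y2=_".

Y1=0, Y2=0

Propagate with U2 forced: U0=1, U1=1, U2=0 [stuck-at-0], U3=1, U4=1, U5=0, U6=0, U7=0, U8=0.
So the outputs are Y1=0, Y2=0. (Without the fault they would be Y1=1, Y2=1.)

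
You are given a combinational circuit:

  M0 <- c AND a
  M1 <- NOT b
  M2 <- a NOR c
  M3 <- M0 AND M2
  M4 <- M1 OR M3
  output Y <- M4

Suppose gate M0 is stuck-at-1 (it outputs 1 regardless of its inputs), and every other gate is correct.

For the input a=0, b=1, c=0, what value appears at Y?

Propagate with M0 forced: M0=1 [stuck-at-1], M1=0, M2=1, M3=1, M4=1.
So Y = 1. (Without the fault it would be 0.)

1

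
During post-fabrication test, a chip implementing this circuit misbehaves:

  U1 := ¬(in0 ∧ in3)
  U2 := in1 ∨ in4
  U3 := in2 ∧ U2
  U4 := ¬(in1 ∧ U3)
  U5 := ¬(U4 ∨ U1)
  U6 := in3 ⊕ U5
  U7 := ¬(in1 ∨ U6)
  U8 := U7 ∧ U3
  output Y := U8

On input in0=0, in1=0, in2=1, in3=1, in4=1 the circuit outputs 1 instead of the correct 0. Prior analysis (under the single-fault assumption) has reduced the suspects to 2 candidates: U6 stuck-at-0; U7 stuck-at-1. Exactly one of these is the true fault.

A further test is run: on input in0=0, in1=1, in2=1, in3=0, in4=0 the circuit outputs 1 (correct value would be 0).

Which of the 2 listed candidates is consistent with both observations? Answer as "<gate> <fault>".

U7 stuck-at-1

Evaluate each candidate on input in0=0, in1=1, in2=1, in3=0, in4=0:
  U6 stuck-at-0: U1=1, U2=1, U3=1, U4=0, U5=0, U6=0 [stuck-at-0], U7=0, U8=0 → 0 — eliminated
  U7 stuck-at-1: U1=1, U2=1, U3=1, U4=0, U5=0, U6=0, U7=1 [stuck-at-1], U8=1 → 1 — matches
Only U7 stuck-at-1 reproduces the observed 1.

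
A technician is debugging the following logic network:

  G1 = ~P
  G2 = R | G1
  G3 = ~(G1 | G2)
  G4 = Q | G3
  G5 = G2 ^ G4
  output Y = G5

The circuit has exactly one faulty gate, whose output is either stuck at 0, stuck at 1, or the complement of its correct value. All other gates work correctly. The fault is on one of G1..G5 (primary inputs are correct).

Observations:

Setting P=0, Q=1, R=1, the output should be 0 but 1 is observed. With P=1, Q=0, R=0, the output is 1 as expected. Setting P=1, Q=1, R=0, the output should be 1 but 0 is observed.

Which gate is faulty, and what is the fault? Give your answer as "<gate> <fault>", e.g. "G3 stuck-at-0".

Fault-free values for test 1 (P=0, Q=1, R=1): G1=1, G2=1, G3=0, G4=1, G5=0, giving Y=0. Observed 1.
Test 1: faults giving observed 1 are {G2 stuck-at-0, G2 inverted output, G4 stuck-at-0, G4 inverted output, G5 stuck-at-1, G5 inverted output}.
Test 2 (P=1, Q=0, R=0): fault-free G1=0, G2=0, G3=1, G4=1, G5=1 → 1; observed 1. Eliminates G4 stuck-at-0, G4 inverted output, G5 inverted output.
Test 3 (P=1, Q=1, R=0): fault-free G1=0, G2=0, G3=1, G4=1, G5=1 → 1; observed 0. Eliminates G2 stuck-at-0, G5 stuck-at-1.
Only G2 inverted output is consistent with every test.

G2 inverted output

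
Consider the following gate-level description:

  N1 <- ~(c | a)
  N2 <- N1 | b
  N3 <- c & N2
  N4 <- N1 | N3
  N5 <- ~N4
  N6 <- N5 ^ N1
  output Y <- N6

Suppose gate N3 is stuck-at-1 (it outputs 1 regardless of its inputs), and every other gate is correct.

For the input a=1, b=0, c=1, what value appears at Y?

0

Propagate with N3 forced: N1=0, N2=0, N3=1 [stuck-at-1], N4=1, N5=0, N6=0.
So Y = 0. (Without the fault it would be 1.)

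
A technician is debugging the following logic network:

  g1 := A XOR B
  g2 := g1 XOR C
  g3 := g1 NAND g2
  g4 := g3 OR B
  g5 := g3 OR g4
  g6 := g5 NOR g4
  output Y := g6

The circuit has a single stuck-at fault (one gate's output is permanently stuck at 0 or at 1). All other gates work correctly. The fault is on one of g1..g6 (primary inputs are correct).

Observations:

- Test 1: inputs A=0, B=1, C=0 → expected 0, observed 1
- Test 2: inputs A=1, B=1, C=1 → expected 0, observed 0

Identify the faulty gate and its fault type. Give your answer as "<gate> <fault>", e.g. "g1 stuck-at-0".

Fault-free values for test 1 (A=0, B=1, C=0): g1=1, g2=1, g3=0, g4=1, g5=1, g6=0, giving Y=0. Observed 1.
Test 1: faults giving observed 1 are {g4 stuck-at-0, g6 stuck-at-1}.
Test 2 (A=1, B=1, C=1): fault-free g1=0, g2=1, g3=1, g4=1, g5=1, g6=0 → 0; observed 0. Eliminates g6 stuck-at-1.
Only g4 stuck-at-0 is consistent with every test.

g4 stuck-at-0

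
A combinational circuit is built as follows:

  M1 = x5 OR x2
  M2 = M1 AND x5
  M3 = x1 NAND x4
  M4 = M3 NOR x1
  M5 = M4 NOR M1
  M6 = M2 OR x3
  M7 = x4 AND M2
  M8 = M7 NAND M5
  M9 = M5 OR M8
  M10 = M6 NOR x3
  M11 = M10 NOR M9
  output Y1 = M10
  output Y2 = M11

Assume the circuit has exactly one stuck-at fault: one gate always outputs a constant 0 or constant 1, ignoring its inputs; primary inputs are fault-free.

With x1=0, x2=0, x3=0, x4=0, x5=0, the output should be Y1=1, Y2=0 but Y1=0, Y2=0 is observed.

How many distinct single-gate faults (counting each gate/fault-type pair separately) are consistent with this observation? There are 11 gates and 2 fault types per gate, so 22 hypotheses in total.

Fault-free: M1=0, M2=0, M3=1, M4=0, M5=1, M6=0, M7=0, M8=1, M9=1, M10=1, M11=0 → Y1=1, Y2=0. Observed Y1=0, Y2=0.
  M1: none of the 2 fault types match ✗
  M2: stuck-at-1 ✓; others ✗
  M3: none of the 2 fault types match ✗
  M4: none of the 2 fault types match ✗
  M5: none of the 2 fault types match ✗
  M6: stuck-at-1 ✓; others ✗
  M7: none of the 2 fault types match ✗
  M8: none of the 2 fault types match ✗
  M9: none of the 2 fault types match ✗
  M10: stuck-at-0 ✓; others ✗
  M11: none of the 2 fault types match ✗
Consistent faults: {M2 stuck-at-1, M6 stuck-at-1, M10 stuck-at-0} — 3 in all.

3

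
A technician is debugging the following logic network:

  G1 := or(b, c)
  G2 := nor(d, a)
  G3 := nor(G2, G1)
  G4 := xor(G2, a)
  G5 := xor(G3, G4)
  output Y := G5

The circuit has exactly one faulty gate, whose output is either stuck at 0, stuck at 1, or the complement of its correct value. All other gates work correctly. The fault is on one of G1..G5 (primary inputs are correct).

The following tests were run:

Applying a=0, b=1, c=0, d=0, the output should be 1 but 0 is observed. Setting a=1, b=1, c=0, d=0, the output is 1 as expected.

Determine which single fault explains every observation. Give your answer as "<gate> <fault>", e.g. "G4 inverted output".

Fault-free values for test 1 (a=0, b=1, c=0, d=0): G1=1, G2=1, G3=0, G4=1, G5=1, giving Y=1. Observed 0.
Test 1: faults giving observed 0 are {G2 stuck-at-0, G2 inverted output, G3 stuck-at-1, G3 inverted output, G4 stuck-at-0, G4 inverted output, G5 stuck-at-0, G5 inverted output}.
Test 2 (a=1, b=1, c=0, d=0): fault-free G1=1, G2=0, G3=0, G4=1, G5=1 → 1; observed 1. Eliminates G2 inverted output, G3 stuck-at-1, G3 inverted output, G4 stuck-at-0, G4 inverted output, G5 stuck-at-0, G5 inverted output.
Only G2 stuck-at-0 is consistent with every test.

G2 stuck-at-0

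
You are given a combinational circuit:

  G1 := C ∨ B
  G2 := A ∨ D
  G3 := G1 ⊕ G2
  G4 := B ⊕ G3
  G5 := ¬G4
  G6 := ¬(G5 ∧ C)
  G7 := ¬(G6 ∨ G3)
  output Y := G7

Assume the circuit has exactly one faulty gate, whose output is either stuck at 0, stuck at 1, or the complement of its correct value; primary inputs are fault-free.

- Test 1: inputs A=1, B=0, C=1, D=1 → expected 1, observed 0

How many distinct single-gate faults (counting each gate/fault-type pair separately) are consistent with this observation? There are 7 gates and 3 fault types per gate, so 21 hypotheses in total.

14

Fault-free: G1=1, G2=1, G3=0, G4=0, G5=1, G6=0, G7=1 → 1. Observed 0.
  G1: stuck-at-0, inverted output ✓; others ✗
  G2: stuck-at-0, inverted output ✓; others ✗
  G3: stuck-at-1, inverted output ✓; others ✗
  G4: stuck-at-1, inverted output ✓; others ✗
  G5: stuck-at-0, inverted output ✓; others ✗
  G6: stuck-at-1, inverted output ✓; others ✗
  G7: stuck-at-0, inverted output ✓; others ✗
Consistent faults: {G1 stuck-at-0, G1 inverted output, G2 stuck-at-0, G2 inverted output, G3 stuck-at-1, G3 inverted output, G4 stuck-at-1, G4 inverted output, G5 stuck-at-0, G5 inverted output, G6 stuck-at-1, G6 inverted output, G7 stuck-at-0, G7 inverted output} — 14 in all.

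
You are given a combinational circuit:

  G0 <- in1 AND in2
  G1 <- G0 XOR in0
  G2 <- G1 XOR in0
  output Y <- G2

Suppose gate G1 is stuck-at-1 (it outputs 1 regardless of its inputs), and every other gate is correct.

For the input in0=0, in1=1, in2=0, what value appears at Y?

Propagate with G1 forced: G0=0, G1=1 [stuck-at-1], G2=1.
So Y = 1. (Without the fault it would be 0.)

1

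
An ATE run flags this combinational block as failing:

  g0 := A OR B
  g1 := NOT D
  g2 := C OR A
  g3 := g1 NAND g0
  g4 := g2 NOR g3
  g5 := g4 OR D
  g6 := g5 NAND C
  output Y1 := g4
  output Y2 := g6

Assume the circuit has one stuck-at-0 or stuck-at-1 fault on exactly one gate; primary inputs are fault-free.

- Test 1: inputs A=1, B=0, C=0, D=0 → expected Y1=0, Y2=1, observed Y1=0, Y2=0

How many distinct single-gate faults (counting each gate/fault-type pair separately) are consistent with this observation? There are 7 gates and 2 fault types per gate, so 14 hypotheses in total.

1

Fault-free: g0=1, g1=1, g2=1, g3=0, g4=0, g5=0, g6=1 → Y1=0, Y2=1. Observed Y1=0, Y2=0.
  g0 stuck-at-0: output Y1=0, Y2=1 ✗
  g0 stuck-at-1: output Y1=0, Y2=1 ✗
  g1 stuck-at-0: output Y1=0, Y2=1 ✗
  g1 stuck-at-1: output Y1=0, Y2=1 ✗
  g2 stuck-at-0: output Y1=1, Y2=1 ✗
  g2 stuck-at-1: output Y1=0, Y2=1 ✗
  g3 stuck-at-0: output Y1=0, Y2=1 ✗
  g3 stuck-at-1: output Y1=0, Y2=1 ✗
  g4 stuck-at-0: output Y1=0, Y2=1 ✗
  g4 stuck-at-1: output Y1=1, Y2=1 ✗
  g5 stuck-at-0: output Y1=0, Y2=1 ✗
  g5 stuck-at-1: output Y1=0, Y2=1 ✗
  g6 stuck-at-0: output Y1=0, Y2=0 ✓
  g6 stuck-at-1: output Y1=0, Y2=1 ✗
Consistent faults: {g6 stuck-at-0} — 1 in all.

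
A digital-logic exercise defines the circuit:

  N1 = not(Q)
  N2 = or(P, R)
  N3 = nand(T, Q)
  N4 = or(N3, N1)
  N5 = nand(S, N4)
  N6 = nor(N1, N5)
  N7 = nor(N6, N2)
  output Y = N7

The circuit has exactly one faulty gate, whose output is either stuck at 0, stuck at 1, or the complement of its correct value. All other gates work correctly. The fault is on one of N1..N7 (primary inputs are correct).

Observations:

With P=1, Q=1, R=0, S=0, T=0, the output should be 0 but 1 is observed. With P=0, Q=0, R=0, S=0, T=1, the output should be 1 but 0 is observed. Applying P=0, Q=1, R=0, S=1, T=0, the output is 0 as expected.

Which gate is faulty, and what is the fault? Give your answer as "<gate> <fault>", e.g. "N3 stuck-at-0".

Fault-free values for test 1 (P=1, Q=1, R=0, S=0, T=0): N1=0, N2=1, N3=1, N4=1, N5=1, N6=0, N7=0, giving Y=0. Observed 1.
Test 1: faults giving observed 1 are {N2 stuck-at-0, N2 inverted output, N7 stuck-at-1, N7 inverted output}.
Test 2 (P=0, Q=0, R=0, S=0, T=1): fault-free N1=1, N2=0, N3=1, N4=1, N5=1, N6=0, N7=1 → 1; observed 0. Eliminates N2 stuck-at-0, N7 stuck-at-1.
Test 3 (P=0, Q=1, R=0, S=1, T=0): fault-free N1=0, N2=0, N3=1, N4=1, N5=0, N6=1, N7=0 → 0; observed 0. Eliminates N7 inverted output.
Only N2 inverted output is consistent with every test.

N2 inverted output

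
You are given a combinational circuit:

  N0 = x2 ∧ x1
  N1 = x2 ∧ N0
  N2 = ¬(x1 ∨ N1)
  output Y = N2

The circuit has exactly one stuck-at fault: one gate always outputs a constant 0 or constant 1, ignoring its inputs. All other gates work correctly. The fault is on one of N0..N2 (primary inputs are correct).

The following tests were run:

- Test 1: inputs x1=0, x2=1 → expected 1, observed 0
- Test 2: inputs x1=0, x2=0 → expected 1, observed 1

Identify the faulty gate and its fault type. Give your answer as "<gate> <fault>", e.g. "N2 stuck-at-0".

N0 stuck-at-1

Fault-free values for test 1 (x1=0, x2=1): N0=0, N1=0, N2=1, giving Y=1. Observed 0.
Test 1: faults giving observed 0 are {N0 stuck-at-1, N1 stuck-at-1, N2 stuck-at-0}.
Test 2 (x1=0, x2=0): fault-free N0=0, N1=0, N2=1 → 1; observed 1. Eliminates N1 stuck-at-1, N2 stuck-at-0.
Only N0 stuck-at-1 is consistent with every test.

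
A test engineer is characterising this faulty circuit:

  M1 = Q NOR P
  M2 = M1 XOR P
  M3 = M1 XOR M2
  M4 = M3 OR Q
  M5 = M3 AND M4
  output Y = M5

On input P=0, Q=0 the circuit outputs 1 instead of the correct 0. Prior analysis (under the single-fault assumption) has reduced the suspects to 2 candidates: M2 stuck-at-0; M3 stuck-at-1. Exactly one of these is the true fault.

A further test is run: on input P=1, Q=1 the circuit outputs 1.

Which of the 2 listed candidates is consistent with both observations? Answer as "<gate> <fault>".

Evaluate each candidate on input P=1, Q=1:
  M2 stuck-at-0: M1=0, M2=0 [stuck-at-0], M3=0, M4=1, M5=0 → 0 — eliminated
  M3 stuck-at-1: M1=0, M2=1, M3=1 [stuck-at-1], M4=1, M5=1 → 1 — matches
Only M3 stuck-at-1 reproduces the observed 1.

M3 stuck-at-1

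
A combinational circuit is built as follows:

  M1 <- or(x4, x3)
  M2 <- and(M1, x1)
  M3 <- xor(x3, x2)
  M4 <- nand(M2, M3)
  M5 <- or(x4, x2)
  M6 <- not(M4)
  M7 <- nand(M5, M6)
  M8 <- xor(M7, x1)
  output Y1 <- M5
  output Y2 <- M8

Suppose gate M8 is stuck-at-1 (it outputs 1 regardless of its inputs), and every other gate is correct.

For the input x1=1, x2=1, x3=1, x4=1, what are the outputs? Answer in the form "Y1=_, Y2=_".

Propagate with M8 forced: M1=1, M2=1, M3=0, M4=1, M5=1, M6=0, M7=1, M8=1 [stuck-at-1].
So the outputs are Y1=1, Y2=1. (Without the fault they would be Y1=1, Y2=0.)

Y1=1, Y2=1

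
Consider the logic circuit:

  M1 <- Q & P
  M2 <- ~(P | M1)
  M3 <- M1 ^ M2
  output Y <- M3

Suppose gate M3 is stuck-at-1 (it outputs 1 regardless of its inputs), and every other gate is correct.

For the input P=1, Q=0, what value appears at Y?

Propagate with M3 forced: M1=0, M2=0, M3=1 [stuck-at-1].
So Y = 1. (Without the fault it would be 0.)

1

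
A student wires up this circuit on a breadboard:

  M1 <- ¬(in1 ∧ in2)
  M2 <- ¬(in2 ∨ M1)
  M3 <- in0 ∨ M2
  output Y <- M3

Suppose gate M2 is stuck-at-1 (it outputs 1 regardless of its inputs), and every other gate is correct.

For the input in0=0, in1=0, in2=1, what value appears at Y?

Propagate with M2 forced: M1=1, M2=1 [stuck-at-1], M3=1.
So Y = 1. (Without the fault it would be 0.)

1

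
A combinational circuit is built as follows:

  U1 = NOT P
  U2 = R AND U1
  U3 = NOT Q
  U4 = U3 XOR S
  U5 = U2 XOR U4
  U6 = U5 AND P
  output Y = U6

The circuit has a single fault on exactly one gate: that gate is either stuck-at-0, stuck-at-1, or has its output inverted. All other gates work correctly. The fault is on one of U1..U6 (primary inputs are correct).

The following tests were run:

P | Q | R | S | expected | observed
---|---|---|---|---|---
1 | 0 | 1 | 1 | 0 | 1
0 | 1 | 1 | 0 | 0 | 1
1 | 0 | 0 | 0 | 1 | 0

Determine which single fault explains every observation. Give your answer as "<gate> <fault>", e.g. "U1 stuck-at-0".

U6 inverted output

Fault-free values for test 1 (P=1, Q=0, R=1, S=1): U1=0, U2=0, U3=1, U4=0, U5=0, U6=0, giving Y=0. Observed 1.
Test 1: faults giving observed 1 are {U1 stuck-at-1, U1 inverted output, U2 stuck-at-1, U2 inverted output, U3 stuck-at-0, U3 inverted output, U4 stuck-at-1, U4 inverted output, U5 stuck-at-1, U5 inverted output, U6 stuck-at-1, U6 inverted output}.
Test 2 (P=0, Q=1, R=1, S=0): fault-free U1=1, U2=1, U3=0, U4=0, U5=1, U6=0 → 0; observed 1. Eliminates U1 stuck-at-1, U1 inverted output, U2 stuck-at-1, U2 inverted output, U3 stuck-at-0, U3 inverted output, U4 stuck-at-1, U4 inverted output, U5 stuck-at-1, U5 inverted output.
Test 3 (P=1, Q=0, R=0, S=0): fault-free U1=0, U2=0, U3=1, U4=1, U5=1, U6=1 → 1; observed 0. Eliminates U6 stuck-at-1.
Only U6 inverted output is consistent with every test.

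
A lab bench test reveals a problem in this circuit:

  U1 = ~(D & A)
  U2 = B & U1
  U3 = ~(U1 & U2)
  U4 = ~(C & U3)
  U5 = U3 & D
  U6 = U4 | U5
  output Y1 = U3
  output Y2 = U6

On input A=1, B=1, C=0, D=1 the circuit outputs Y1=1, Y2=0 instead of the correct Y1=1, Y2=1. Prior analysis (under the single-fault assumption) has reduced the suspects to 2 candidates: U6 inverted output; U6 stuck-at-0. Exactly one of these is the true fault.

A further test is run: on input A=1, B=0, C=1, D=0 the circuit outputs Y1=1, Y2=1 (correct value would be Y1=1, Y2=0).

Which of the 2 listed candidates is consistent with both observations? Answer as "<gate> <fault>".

Evaluate each candidate on input A=1, B=0, C=1, D=0:
  U6 inverted output: U1=1, U2=0, U3=1, U4=0, U5=0, U6=1 [inverted output] → Y1=1, Y2=1 — matches
  U6 stuck-at-0: U1=1, U2=0, U3=1, U4=0, U5=0, U6=0 [stuck-at-0] → Y1=1, Y2=0 — eliminated
Only U6 inverted output reproduces the observed Y1=1, Y2=1.

U6 inverted output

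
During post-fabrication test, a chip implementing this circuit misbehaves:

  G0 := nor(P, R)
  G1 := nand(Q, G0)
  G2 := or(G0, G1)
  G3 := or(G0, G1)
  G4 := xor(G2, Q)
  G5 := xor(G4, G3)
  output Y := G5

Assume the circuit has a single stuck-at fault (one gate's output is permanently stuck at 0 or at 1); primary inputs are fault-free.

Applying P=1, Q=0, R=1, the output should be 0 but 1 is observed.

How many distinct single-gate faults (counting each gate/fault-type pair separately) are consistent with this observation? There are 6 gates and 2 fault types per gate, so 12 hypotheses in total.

4

Fault-free: G0=0, G1=1, G2=1, G3=1, G4=1, G5=0 → 0. Observed 1.
  G0 stuck-at-0: output 0 ✗
  G0 stuck-at-1: output 0 ✗
  G1 stuck-at-0: output 0 ✗
  G1 stuck-at-1: output 0 ✗
  G2 stuck-at-0: output 1 ✓
  G2 stuck-at-1: output 0 ✗
  G3 stuck-at-0: output 1 ✓
  G3 stuck-at-1: output 0 ✗
  G4 stuck-at-0: output 1 ✓
  G4 stuck-at-1: output 0 ✗
  G5 stuck-at-0: output 0 ✗
  G5 stuck-at-1: output 1 ✓
Consistent faults: {G2 stuck-at-0, G3 stuck-at-0, G4 stuck-at-0, G5 stuck-at-1} — 4 in all.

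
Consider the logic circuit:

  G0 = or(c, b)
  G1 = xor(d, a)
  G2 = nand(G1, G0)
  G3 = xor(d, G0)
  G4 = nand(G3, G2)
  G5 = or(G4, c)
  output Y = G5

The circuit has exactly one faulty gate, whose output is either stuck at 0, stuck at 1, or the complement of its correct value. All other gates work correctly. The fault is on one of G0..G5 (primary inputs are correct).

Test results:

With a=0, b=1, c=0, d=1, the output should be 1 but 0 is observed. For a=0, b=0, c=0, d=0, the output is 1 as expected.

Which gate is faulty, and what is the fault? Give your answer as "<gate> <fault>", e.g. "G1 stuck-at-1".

Fault-free values for test 1 (a=0, b=1, c=0, d=1): G0=1, G1=1, G2=0, G3=0, G4=1, G5=1, giving Y=1. Observed 0.
Test 1: faults giving observed 0 are {G0 stuck-at-0, G0 inverted output, G4 stuck-at-0, G4 inverted output, G5 stuck-at-0, G5 inverted output}.
Test 2 (a=0, b=0, c=0, d=0): fault-free G0=0, G1=0, G2=1, G3=0, G4=1, G5=1 → 1; observed 1. Eliminates G0 inverted output, G4 stuck-at-0, G4 inverted output, G5 stuck-at-0, G5 inverted output.
Only G0 stuck-at-0 is consistent with every test.

G0 stuck-at-0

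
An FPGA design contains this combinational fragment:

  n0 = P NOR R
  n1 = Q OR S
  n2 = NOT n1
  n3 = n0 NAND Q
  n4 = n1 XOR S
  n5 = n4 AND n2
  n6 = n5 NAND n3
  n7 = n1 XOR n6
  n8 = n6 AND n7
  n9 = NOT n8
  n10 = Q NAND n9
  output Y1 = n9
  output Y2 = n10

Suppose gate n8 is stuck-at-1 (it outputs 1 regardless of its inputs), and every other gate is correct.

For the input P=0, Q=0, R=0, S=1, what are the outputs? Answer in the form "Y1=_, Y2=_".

Y1=0, Y2=1

Propagate with n8 forced: n0=1, n1=1, n2=0, n3=1, n4=0, n5=0, n6=1, n7=0, n8=1 [stuck-at-1], n9=0, n10=1.
So the outputs are Y1=0, Y2=1. (Without the fault they would be Y1=1, Y2=1.)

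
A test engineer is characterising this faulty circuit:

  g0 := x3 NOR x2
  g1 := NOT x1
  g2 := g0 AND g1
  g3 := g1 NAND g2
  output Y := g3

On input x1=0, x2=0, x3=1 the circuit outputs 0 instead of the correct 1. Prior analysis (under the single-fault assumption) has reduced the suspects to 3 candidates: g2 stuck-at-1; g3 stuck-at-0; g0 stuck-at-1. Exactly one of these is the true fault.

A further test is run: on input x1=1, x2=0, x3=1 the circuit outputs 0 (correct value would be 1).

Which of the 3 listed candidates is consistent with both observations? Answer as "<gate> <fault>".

g3 stuck-at-0

Evaluate each candidate on input x1=1, x2=0, x3=1:
  g2 stuck-at-1: g0=0, g1=0, g2=1 [stuck-at-1], g3=1 → 1 — eliminated
  g3 stuck-at-0: g0=0, g1=0, g2=0, g3=0 [stuck-at-0] → 0 — matches
  g0 stuck-at-1: g0=1 [stuck-at-1], g1=0, g2=0, g3=1 → 1 — eliminated
Only g3 stuck-at-0 reproduces the observed 0.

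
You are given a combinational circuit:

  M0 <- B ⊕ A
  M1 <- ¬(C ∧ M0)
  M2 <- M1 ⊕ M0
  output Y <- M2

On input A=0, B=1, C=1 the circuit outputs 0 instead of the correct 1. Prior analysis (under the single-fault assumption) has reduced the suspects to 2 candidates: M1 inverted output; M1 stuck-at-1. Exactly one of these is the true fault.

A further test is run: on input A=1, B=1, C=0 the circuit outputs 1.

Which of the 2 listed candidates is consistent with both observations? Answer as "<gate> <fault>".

Evaluate each candidate on input A=1, B=1, C=0:
  M1 inverted output: M0=0, M1=0 [inverted output], M2=0 → 0 — eliminated
  M1 stuck-at-1: M0=0, M1=1 [stuck-at-1], M2=1 → 1 — matches
Only M1 stuck-at-1 reproduces the observed 1.

M1 stuck-at-1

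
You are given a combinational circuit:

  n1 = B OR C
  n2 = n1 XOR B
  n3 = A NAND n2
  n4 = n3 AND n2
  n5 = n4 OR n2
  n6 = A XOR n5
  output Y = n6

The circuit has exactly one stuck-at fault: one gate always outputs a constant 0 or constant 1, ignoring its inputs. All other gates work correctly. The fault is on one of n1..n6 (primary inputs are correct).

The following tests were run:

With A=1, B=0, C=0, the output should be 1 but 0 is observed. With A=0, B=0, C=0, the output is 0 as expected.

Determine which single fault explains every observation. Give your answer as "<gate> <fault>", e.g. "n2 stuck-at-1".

n6 stuck-at-0

Fault-free values for test 1 (A=1, B=0, C=0): n1=0, n2=0, n3=1, n4=0, n5=0, n6=1, giving Y=1. Observed 0.
Test 1: faults giving observed 0 are {n1 stuck-at-1, n2 stuck-at-1, n4 stuck-at-1, n5 stuck-at-1, n6 stuck-at-0}.
Test 2 (A=0, B=0, C=0): fault-free n1=0, n2=0, n3=1, n4=0, n5=0, n6=0 → 0; observed 0. Eliminates n1 stuck-at-1, n2 stuck-at-1, n4 stuck-at-1, n5 stuck-at-1.
Only n6 stuck-at-0 is consistent with every test.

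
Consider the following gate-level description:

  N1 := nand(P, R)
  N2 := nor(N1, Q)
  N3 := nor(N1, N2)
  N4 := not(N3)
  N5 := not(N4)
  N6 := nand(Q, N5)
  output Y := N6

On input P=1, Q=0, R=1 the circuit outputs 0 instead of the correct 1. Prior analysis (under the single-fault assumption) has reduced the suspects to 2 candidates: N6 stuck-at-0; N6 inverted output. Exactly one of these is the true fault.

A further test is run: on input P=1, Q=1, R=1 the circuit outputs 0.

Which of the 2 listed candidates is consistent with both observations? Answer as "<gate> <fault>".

N6 stuck-at-0

Evaluate each candidate on input P=1, Q=1, R=1:
  N6 stuck-at-0: N1=0, N2=0, N3=1, N4=0, N5=1, N6=0 [stuck-at-0] → 0 — matches
  N6 inverted output: N1=0, N2=0, N3=1, N4=0, N5=1, N6=1 [inverted output] → 1 — eliminated
Only N6 stuck-at-0 reproduces the observed 0.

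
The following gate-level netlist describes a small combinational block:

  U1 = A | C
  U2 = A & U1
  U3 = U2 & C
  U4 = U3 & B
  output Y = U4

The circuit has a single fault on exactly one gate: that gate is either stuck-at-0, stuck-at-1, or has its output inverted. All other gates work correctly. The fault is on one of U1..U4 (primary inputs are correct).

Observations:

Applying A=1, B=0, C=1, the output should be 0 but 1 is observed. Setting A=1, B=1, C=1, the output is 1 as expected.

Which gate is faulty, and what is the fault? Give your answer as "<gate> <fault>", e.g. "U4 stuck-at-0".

Fault-free values for test 1 (A=1, B=0, C=1): U1=1, U2=1, U3=1, U4=0, giving Y=0. Observed 1.
Test 1: faults giving observed 1 are {U4 stuck-at-1, U4 inverted output}.
Test 2 (A=1, B=1, C=1): fault-free U1=1, U2=1, U3=1, U4=1 → 1; observed 1. Eliminates U4 inverted output.
Only U4 stuck-at-1 is consistent with every test.

U4 stuck-at-1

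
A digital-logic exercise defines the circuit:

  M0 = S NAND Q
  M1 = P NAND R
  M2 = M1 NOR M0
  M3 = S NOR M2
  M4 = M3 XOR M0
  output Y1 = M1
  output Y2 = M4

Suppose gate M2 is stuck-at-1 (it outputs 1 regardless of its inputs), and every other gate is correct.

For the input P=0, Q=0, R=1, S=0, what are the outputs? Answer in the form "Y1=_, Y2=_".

Propagate with M2 forced: M0=1, M1=1, M2=1 [stuck-at-1], M3=0, M4=1.
So the outputs are Y1=1, Y2=1. (Without the fault they would be Y1=1, Y2=0.)

Y1=1, Y2=1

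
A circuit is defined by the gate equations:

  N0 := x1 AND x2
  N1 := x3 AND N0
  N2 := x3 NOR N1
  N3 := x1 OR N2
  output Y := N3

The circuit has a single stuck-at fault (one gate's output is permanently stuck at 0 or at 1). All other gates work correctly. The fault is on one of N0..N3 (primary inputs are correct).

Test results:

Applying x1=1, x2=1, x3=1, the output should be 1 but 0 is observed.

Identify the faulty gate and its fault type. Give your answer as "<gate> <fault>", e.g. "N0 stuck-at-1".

N3 stuck-at-0

Fault-free values for test 1 (x1=1, x2=1, x3=1): N0=1, N1=1, N2=0, N3=1, giving Y=1. Observed 0.
Test 1: faults giving observed 0 are {N3 stuck-at-0}.
Only N3 stuck-at-0 is consistent with every test.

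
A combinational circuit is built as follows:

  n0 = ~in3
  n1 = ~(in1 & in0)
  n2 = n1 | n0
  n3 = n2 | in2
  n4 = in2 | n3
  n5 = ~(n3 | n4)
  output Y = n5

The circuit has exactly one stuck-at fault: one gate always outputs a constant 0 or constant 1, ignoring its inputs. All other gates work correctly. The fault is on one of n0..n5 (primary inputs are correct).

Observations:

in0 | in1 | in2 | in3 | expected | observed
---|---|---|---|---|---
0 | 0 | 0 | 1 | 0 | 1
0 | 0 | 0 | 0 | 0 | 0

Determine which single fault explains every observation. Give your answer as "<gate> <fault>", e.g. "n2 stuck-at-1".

Fault-free values for test 1 (in0=0, in1=0, in2=0, in3=1): n0=0, n1=1, n2=1, n3=1, n4=1, n5=0, giving Y=0. Observed 1.
Test 1: faults giving observed 1 are {n1 stuck-at-0, n2 stuck-at-0, n3 stuck-at-0, n5 stuck-at-1}.
Test 2 (in0=0, in1=0, in2=0, in3=0): fault-free n0=1, n1=1, n2=1, n3=1, n4=1, n5=0 → 0; observed 0. Eliminates n2 stuck-at-0, n3 stuck-at-0, n5 stuck-at-1.
Only n1 stuck-at-0 is consistent with every test.

n1 stuck-at-0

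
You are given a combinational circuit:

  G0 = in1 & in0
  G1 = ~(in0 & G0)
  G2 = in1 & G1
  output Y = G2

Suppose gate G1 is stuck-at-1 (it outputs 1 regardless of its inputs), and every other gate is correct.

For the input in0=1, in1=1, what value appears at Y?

Propagate with G1 forced: G0=1, G1=1 [stuck-at-1], G2=1.
So Y = 1. (Without the fault it would be 0.)

1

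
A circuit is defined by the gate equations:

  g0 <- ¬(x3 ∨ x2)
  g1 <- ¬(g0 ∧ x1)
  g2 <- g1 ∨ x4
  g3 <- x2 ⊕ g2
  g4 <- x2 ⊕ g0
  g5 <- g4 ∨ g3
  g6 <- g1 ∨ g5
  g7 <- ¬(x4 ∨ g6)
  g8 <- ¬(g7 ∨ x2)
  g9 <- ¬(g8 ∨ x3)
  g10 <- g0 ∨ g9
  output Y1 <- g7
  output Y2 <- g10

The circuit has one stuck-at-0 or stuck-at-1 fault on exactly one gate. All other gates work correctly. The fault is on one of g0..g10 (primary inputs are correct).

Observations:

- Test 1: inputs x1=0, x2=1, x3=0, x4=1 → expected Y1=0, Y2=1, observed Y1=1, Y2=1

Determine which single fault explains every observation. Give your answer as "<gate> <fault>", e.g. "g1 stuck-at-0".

Fault-free values for test 1 (x1=0, x2=1, x3=0, x4=1): g0=0, g1=1, g2=1, g3=0, g4=1, g5=1, g6=1, g7=0, g8=0, g9=1, g10=1, giving Y1=0, Y2=1. Observed Y1=1, Y2=1.
Test 1: faults giving observed Y1=1, Y2=1 are {g7 stuck-at-1}.
Only g7 stuck-at-1 is consistent with every test.

g7 stuck-at-1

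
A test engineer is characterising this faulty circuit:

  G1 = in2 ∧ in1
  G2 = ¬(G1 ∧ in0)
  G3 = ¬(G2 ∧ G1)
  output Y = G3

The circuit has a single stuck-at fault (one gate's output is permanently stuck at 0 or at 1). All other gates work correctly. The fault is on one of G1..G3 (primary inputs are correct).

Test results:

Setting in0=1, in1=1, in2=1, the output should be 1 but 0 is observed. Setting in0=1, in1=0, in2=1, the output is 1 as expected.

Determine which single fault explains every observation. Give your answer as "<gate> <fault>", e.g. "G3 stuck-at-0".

Fault-free values for test 1 (in0=1, in1=1, in2=1): G1=1, G2=0, G3=1, giving Y=1. Observed 0.
Test 1: faults giving observed 0 are {G2 stuck-at-1, G3 stuck-at-0}.
Test 2 (in0=1, in1=0, in2=1): fault-free G1=0, G2=1, G3=1 → 1; observed 1. Eliminates G3 stuck-at-0.
Only G2 stuck-at-1 is consistent with every test.

G2 stuck-at-1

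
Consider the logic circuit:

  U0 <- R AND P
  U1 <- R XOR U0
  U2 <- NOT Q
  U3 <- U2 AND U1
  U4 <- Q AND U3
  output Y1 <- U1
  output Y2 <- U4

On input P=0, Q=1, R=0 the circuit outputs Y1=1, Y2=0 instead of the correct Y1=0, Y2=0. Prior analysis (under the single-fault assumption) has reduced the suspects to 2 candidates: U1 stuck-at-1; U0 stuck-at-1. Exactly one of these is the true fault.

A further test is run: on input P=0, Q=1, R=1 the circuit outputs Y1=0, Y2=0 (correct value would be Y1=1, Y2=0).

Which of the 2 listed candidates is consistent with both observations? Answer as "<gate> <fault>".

Evaluate each candidate on input P=0, Q=1, R=1:
  U1 stuck-at-1: U0=0, U1=1 [stuck-at-1], U2=0, U3=0, U4=0 → Y1=1, Y2=0 — eliminated
  U0 stuck-at-1: U0=1 [stuck-at-1], U1=0, U2=0, U3=0, U4=0 → Y1=0, Y2=0 — matches
Only U0 stuck-at-1 reproduces the observed Y1=0, Y2=0.

U0 stuck-at-1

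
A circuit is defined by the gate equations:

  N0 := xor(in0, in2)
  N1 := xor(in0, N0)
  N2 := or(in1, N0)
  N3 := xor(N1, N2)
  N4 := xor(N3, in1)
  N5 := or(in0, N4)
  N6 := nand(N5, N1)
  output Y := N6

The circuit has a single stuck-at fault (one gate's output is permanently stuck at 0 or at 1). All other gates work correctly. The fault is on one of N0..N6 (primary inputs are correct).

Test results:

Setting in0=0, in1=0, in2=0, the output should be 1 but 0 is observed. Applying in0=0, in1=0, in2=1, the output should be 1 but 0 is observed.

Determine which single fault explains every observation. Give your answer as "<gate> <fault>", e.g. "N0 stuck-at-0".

N6 stuck-at-0

Fault-free values for test 1 (in0=0, in1=0, in2=0): N0=0, N1=0, N2=0, N3=0, N4=0, N5=0, N6=1, giving Y=1. Observed 0.
Test 1: faults giving observed 0 are {N1 stuck-at-1, N6 stuck-at-0}.
Test 2 (in0=0, in1=0, in2=1): fault-free N0=1, N1=1, N2=1, N3=0, N4=0, N5=0, N6=1 → 1; observed 0. Eliminates N1 stuck-at-1.
Only N6 stuck-at-0 is consistent with every test.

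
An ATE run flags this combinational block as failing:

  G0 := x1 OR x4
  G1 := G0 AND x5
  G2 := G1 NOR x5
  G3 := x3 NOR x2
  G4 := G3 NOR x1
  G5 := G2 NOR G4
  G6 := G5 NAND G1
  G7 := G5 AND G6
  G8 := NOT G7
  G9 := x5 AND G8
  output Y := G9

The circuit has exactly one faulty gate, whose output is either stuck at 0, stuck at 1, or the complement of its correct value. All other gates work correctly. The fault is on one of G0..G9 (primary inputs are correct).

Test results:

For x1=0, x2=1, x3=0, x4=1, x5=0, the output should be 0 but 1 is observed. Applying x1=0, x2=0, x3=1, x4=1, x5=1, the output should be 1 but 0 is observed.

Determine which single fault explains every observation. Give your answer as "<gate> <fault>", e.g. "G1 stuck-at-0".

Fault-free values for test 1 (x1=0, x2=1, x3=0, x4=1, x5=0): G0=1, G1=0, G2=1, G3=0, G4=1, G5=0, G6=1, G7=0, G8=1, G9=0, giving Y=0. Observed 1.
Test 1: faults giving observed 1 are {G9 stuck-at-1, G9 inverted output}.
Test 2 (x1=0, x2=0, x3=1, x4=1, x5=1): fault-free G0=1, G1=1, G2=0, G3=0, G4=1, G5=0, G6=1, G7=0, G8=1, G9=1 → 1; observed 0. Eliminates G9 stuck-at-1.
Only G9 inverted output is consistent with every test.

G9 inverted output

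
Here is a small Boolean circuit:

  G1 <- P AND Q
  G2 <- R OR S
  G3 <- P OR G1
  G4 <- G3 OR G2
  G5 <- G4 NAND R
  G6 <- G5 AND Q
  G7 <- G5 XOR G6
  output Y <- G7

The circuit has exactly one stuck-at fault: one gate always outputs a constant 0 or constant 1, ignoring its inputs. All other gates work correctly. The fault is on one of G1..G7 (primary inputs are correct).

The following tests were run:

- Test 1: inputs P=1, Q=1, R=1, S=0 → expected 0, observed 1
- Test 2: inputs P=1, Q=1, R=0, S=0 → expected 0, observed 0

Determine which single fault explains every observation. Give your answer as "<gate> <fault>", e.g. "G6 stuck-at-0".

Fault-free values for test 1 (P=1, Q=1, R=1, S=0): G1=1, G2=1, G3=1, G4=1, G5=0, G6=0, G7=0, giving Y=0. Observed 1.
Test 1: faults giving observed 1 are {G6 stuck-at-1, G7 stuck-at-1}.
Test 2 (P=1, Q=1, R=0, S=0): fault-free G1=1, G2=0, G3=1, G4=1, G5=1, G6=1, G7=0 → 0; observed 0. Eliminates G7 stuck-at-1.
Only G6 stuck-at-1 is consistent with every test.

G6 stuck-at-1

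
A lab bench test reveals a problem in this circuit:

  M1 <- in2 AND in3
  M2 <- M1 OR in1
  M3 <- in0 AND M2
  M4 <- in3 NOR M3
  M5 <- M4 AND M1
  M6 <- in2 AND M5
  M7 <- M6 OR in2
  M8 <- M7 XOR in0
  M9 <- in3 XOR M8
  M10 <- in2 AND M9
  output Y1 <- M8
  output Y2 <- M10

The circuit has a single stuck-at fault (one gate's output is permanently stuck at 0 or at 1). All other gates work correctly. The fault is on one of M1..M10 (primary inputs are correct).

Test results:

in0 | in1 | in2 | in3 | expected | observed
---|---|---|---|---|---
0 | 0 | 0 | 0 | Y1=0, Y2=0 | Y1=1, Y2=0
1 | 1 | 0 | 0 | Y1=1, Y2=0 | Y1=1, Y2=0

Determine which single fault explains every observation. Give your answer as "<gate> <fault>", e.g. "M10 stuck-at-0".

Fault-free values for test 1 (in0=0, in1=0, in2=0, in3=0): M1=0, M2=0, M3=0, M4=1, M5=0, M6=0, M7=0, M8=0, M9=0, M10=0, giving Y1=0, Y2=0. Observed Y1=1, Y2=0.
Test 1: faults giving observed Y1=1, Y2=0 are {M6 stuck-at-1, M7 stuck-at-1, M8 stuck-at-1}.
Test 2 (in0=1, in1=1, in2=0, in3=0): fault-free M1=0, M2=1, M3=1, M4=0, M5=0, M6=0, M7=0, M8=1, M9=1, M10=0 → Y1=1, Y2=0; observed Y1=1, Y2=0. Eliminates M6 stuck-at-1, M7 stuck-at-1.
Only M8 stuck-at-1 is consistent with every test.

M8 stuck-at-1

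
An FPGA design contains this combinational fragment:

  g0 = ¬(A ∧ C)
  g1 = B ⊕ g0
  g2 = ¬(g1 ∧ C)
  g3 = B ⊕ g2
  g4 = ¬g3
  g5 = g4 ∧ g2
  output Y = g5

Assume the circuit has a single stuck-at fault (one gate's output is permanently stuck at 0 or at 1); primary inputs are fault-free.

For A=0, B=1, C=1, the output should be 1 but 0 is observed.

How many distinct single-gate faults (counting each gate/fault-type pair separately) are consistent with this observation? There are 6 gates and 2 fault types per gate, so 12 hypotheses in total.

6

Fault-free: g0=1, g1=0, g2=1, g3=0, g4=1, g5=1 → 1. Observed 0.
  g0 stuck-at-0: output 0 ✓
  g0 stuck-at-1: output 1 ✗
  g1 stuck-at-0: output 1 ✗
  g1 stuck-at-1: output 0 ✓
  g2 stuck-at-0: output 0 ✓
  g2 stuck-at-1: output 1 ✗
  g3 stuck-at-0: output 1 ✗
  g3 stuck-at-1: output 0 ✓
  g4 stuck-at-0: output 0 ✓
  g4 stuck-at-1: output 1 ✗
  g5 stuck-at-0: output 0 ✓
  g5 stuck-at-1: output 1 ✗
Consistent faults: {g0 stuck-at-0, g1 stuck-at-1, g2 stuck-at-0, g3 stuck-at-1, g4 stuck-at-0, g5 stuck-at-0} — 6 in all.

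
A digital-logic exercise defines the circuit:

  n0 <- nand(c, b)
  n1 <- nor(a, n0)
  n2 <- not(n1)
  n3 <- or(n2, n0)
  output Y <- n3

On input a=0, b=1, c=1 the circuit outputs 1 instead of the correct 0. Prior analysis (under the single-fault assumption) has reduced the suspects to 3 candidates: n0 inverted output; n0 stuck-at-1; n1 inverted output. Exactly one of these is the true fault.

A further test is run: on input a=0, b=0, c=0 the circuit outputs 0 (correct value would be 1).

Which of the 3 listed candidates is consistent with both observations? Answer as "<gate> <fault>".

Evaluate each candidate on input a=0, b=0, c=0:
  n0 inverted output: n0=0 [inverted output], n1=1, n2=0, n3=0 → 0 — matches
  n0 stuck-at-1: n0=1 [stuck-at-1], n1=0, n2=1, n3=1 → 1 — eliminated
  n1 inverted output: n0=1, n1=1 [inverted output], n2=0, n3=1 → 1 — eliminated
Only n0 inverted output reproduces the observed 0.

n0 inverted output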